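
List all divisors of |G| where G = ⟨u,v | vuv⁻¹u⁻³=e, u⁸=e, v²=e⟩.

|G| = 16 = 2⁴. By Lagrange's theorem the order of any subgroup divides 16; the divisors of 16 are 1, 2, 4, 8, 16.

Answer: 1, 2, 4, 8, 16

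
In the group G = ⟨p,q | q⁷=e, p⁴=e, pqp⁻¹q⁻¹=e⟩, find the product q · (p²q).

Compute q · (p²q) by multiplying left to right and reducing via the relations at each step:
  q · p² = p²q
  (p²q) · q = p²q²

Answer: p²q²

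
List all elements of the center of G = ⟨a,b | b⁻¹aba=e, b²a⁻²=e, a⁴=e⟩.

An element z ∈ Z(G) iff z commutes with every generator.
For example a² is central: (a²)·a = a³ = a·(a²); (a²)·b = b⁻¹ = b·(a²).
Whereas a ∉ Z(G) since a·b = ab ≠ ab⁻¹ = b·a.
Checking each of the 8 elements this way gives Z(G) = {e, a²}, of order 2.

Answer: {e, a²}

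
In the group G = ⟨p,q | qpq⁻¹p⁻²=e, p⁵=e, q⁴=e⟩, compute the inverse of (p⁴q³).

The order of (p⁴q³) is 4 (smallest k with (p⁴q³)ᵏ = e), so (p⁴q³)⁻¹ = (p⁴q³)³ = p²q.
Check: (p⁴q³) · (p²q) → (p⁴q³) · p² = q³;   (q³) · q = e, giving e as required.

Answer: p²q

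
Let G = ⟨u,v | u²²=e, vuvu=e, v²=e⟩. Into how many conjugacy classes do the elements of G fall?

The conjugacy classes (representative and size) are:
  [e] (size 1), [u] (size 2), [u²] (size 2), [u¹⁹] (size 2), [u⁴] (size 2), [u⁵] (size 2), [u⁶] (size 2), [u⁷] (size 2), [u⁸] (size 2), [u¹³] (size 2), [u¹⁰] (size 2), [u¹¹] (size 1), [u⁶v] (size 11), [uv] (size 11).
Class equation: 1 + 2 + 2 + 2 + 2 + 2 + 2 + 2 + 2 + 2 + 2 + 1 + 11 + 11 = 44 = |G|. So G has 14 conjugacy classes.

Answer: 14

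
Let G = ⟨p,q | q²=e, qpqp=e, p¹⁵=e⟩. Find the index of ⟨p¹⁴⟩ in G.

First find ord(p¹⁴) by computing successive powers:
  (p¹⁴)¹ = p¹⁴, (p¹⁴)² = p¹³, (p¹⁴)³ = p¹², (p¹⁴)⁴ = p¹¹, (p¹⁴)⁵ = p¹⁰, (p¹⁴)⁶ = p⁹, (p¹⁴)⁷ = p⁸, (p¹⁴)⁸ = p⁷, (p¹⁴)⁹ = p⁶, (p¹⁴)¹⁰ = p⁵, (p¹⁴)¹¹ = p⁴, (p¹⁴)¹² = p³, (p¹⁴)¹³ = p², (p¹⁴)¹⁴ = p, (p¹⁴)¹⁵ = e.
So |⟨p¹⁴⟩| = ord(p¹⁴) = 15. With |G| = 30, by Lagrange [G : ⟨p¹⁴⟩] = 30/15 = 2.

Answer: 2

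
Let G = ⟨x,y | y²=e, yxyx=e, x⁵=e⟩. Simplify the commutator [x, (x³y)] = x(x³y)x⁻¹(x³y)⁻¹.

[x, (x³y)] = x·(x³y)·x⁻¹·(x³y)⁻¹.
  x · (x³y) = x⁴y
  (x⁴y) · (x⁴) = y
  y · (x³y) = x²

Answer: x²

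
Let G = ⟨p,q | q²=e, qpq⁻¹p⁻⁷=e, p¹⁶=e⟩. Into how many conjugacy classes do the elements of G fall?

The conjugacy classes (representative and size) are:
  [e] (size 1), [p] (size 2), [p¹⁴] (size 2), [p³] (size 2), [p⁴] (size 2), [p¹⁰] (size 2), [p⁸] (size 1), [p⁹] (size 2), [p¹¹] (size 2), [p¹⁰q] (size 8), [pq] (size 8).
Class equation: 1 + 2 + 2 + 2 + 2 + 2 + 1 + 2 + 2 + 8 + 8 = 32 = |G|. So G has 11 conjugacy classes.

Answer: 11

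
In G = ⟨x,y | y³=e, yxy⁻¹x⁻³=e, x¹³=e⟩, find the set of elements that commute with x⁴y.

⟨x⁴y⟩ ⊆ C_G(x⁴y) since powers of x⁴y commute with x⁴y; so |C_G(x⁴y)| ≥ |⟨x⁴y⟩| = 3.
By orbit–stabilizer, |C_G(x⁴y)| = |G| / |conj. class of x⁴y| = 39 / 13 = 3.
The 3 elements commuting with x⁴y are {e, x⁴y, x³y²}.

Answer: {e, x⁴y, x³y²}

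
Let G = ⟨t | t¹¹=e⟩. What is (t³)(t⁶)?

Compute (t³) · (t⁶) by multiplying left to right and reducing via the relations at each step:
  (t³) · t⁶ = t⁹

Answer: t⁹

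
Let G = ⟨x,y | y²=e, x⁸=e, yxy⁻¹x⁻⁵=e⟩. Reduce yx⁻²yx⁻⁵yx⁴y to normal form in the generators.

Multiply left to right, reducing at each step:
  y · x⁻² = x⁶y
  (x⁶y) · y = x⁶
  (x⁶) · x⁻⁵ = x
  x · y = xy
  (xy) · x⁴ = x⁵y
  (x⁵y) · y = x⁵

Answer: x⁵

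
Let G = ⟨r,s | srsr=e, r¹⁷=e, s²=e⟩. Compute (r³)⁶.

Compute successive powers of (r³), reducing at each step:
  (r³)²: (r³) · r³ = r⁶
  (r³)³: (r⁶) · r³ = r⁹
  (r³)⁴: (r⁹) · r³ = r¹²
  (r³)⁵: (r¹²) · r³ = r¹⁵
  (r³)⁶: (r¹⁵) · r³ = r

Answer: r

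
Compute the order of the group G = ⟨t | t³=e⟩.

G is generated by a single element, so G is cyclic. The relator gives t³ = e and no smaller power is forced to be e, so the 3 powers {e, t, t²} are distinct. Hence |G| = 3.

Answer: 3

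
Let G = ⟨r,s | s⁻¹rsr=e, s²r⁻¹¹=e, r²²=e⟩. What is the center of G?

An element z ∈ Z(G) iff z commutes with every generator.
For example r¹¹ is central: (r¹¹)·r = r¹² = r·(r¹¹); (r¹¹)·s = s⁻¹ = s·(r¹¹).
Whereas r ∉ Z(G) since r·s = rs ≠ r¹⁰s⁻¹ = s·r.
Checking each of the 44 elements this way gives Z(G) = {e, r¹¹}, of order 2.

Answer: {e, r¹¹}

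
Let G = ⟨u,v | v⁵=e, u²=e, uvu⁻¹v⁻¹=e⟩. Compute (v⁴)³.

Compute successive powers of (v⁴), reducing at each step:
  (v⁴)²: (v⁴) · v⁴ = v³
  (v⁴)³: (v³) · v⁴ = v²

Answer: v²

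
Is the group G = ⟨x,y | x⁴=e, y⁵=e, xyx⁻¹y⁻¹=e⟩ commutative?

Each pair of generators commutes: x·y = xy = y·x. Since the generators pairwise commute, every element of G commutes with every other, so G is abelian.

Answer: Yes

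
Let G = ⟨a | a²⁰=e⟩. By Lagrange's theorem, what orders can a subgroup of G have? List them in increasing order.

|G| = 20 = 2² · 5. By Lagrange's theorem the order of any subgroup divides 20; the divisors of 20 are 1, 2, 4, 5, 10, 20.

Answer: 1, 2, 4, 5, 10, 20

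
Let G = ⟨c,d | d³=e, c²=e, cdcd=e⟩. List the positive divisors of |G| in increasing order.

|G| = 6 = 2 · 3. By Lagrange's theorem the order of any subgroup divides 6; the divisors of 6 are 1, 2, 3, 6.

Answer: 1, 2, 3, 6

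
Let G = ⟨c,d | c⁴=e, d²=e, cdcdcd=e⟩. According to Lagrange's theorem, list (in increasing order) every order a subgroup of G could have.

|G| = 24 = 2³ · 3. By Lagrange's theorem the order of any subgroup divides 24; the divisors of 24 are 1, 2, 3, 4, 6, 8, 12, 24.

Answer: 1, 2, 3, 4, 6, 8, 12, 24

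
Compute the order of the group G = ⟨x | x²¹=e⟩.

G is generated by a single element, so G is cyclic. The relator gives x²¹ = e and no smaller power is forced to be e, so the 21 powers {e, x, x², x³, x⁴, x⁵, x⁶, x⁷, x⁸, x⁹, x²⁰, x¹², x¹³, x¹¹, x¹⁰, x¹⁴, x¹⁵, x¹⁶, x¹⁷, x¹⁸, x¹⁹} are distinct. Hence |G| = 21.

Answer: 21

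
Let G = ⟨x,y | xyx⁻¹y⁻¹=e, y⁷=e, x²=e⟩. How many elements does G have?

Enumerate words in the generators, reducing via the relations: the distinct elements are
  {e, x, y, xy, y², y³, y⁴, y⁵, y⁶, xy², xy³, xy⁴, xy⁵, xy⁶}.
No further products give new elements, so |G| = 14.

Answer: 14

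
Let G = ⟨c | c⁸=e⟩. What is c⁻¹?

The order of c is 8 (smallest k with cᵏ = e), so c⁻¹ = c⁷ = c⁷.
Check: c · (c⁷) → c · c⁷ = e, giving e as required.

Answer: c⁷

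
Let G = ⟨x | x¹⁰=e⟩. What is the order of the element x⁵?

Compute successive powers until reaching e:
  (x⁵)¹ = x⁵, (x⁵)² = e.
The smallest positive k with (x⁵)ᵏ = e is 2.

Answer: 2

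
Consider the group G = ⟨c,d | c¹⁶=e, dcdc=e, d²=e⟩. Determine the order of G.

Enumerate words in the generators, reducing via the relations: the distinct elements are
  {c, d, e, cd, c², c³, c⁴, c⁵, c⁶, c⁷, c⁸, c⁹, c²d, c³d, c¹², c¹³, c¹¹, c¹⁰, c¹⁴, c¹⁵, c⁴d, c⁵d, c⁶d, c⁷d, c⁸d, c⁹d, c¹²d, c¹³d, c¹¹d, c¹⁰d, c¹⁴d, c¹⁵d}.
No further products give new elements, so |G| = 32.

Answer: 32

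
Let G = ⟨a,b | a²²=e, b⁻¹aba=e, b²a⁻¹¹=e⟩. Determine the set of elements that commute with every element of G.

An element z ∈ Z(G) iff z commutes with every generator.
For example a¹¹ is central: (a¹¹)·a = a¹² = a·(a¹¹); (a¹¹)·b = b⁻¹ = b·(a¹¹).
Whereas a ∉ Z(G) since a·b = ab ≠ a¹⁰b⁻¹ = b·a.
Checking each of the 44 elements this way gives Z(G) = {e, a¹¹}, of order 2.

Answer: {e, a¹¹}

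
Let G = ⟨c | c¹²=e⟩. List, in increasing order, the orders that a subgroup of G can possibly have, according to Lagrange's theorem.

|G| = 12 = 2² · 3. By Lagrange's theorem the order of any subgroup divides 12; the divisors of 12 are 1, 2, 3, 4, 6, 12.

Answer: 1, 2, 3, 4, 6, 12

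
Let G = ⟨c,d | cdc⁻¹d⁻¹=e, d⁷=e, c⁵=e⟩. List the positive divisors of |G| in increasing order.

|G| = 35 = 5 · 7. By Lagrange's theorem the order of any subgroup divides 35; the divisors of 35 are 1, 5, 7, 35.

Answer: 1, 5, 7, 35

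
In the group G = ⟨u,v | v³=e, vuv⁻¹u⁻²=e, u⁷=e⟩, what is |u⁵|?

Compute successive powers until reaching e:
  (u⁵)¹ = u⁵, (u⁵)² = u³, (u⁵)³ = u, (u⁵)⁴ = u⁶, (u⁵)⁵ = u⁴, (u⁵)⁶ = u², (u⁵)⁷ = e.
The smallest positive k with (u⁵)ᵏ = e is 7.

Answer: 7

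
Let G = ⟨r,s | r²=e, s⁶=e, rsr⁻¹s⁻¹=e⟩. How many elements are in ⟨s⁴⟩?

|⟨s⁴⟩| equals the order of s⁴. Compute successive powers until reaching e:
  (s⁴)¹ = s⁴, (s⁴)² = s², (s⁴)³ = e.
The smallest positive k with (s⁴)ᵏ = e is 3, so |⟨s⁴⟩| = 3.

Answer: 3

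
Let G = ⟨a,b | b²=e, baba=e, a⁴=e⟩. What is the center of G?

An element z ∈ Z(G) iff z commutes with every generator.
For example a² is central: (a²)·a = a³ = a·(a²); (a²)·b = a²b = b·(a²).
Whereas a ∉ Z(G) since a·b = ab ≠ a³b = b·a.
Checking each of the 8 elements this way gives Z(G) = {e, a²}, of order 2.

Answer: {e, a²}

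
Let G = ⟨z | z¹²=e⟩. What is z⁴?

Compute successive powers of z, reducing at each step:
  z²: z · z = z²
  z³: (z²) · z = z³
  z⁴: (z³) · z = z⁴

Answer: z⁴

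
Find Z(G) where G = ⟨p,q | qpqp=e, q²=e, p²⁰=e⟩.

An element z ∈ Z(G) iff z commutes with every generator.
For example p¹⁰ is central: (p¹⁰)·p = p¹¹ = p·(p¹⁰); (p¹⁰)·q = p¹⁰q = q·(p¹⁰).
Whereas p ∉ Z(G) since p·q = pq ≠ p¹⁹q = q·p.
Checking each of the 40 elements this way gives Z(G) = {e, p¹⁰}, of order 2.

Answer: {e, p¹⁰}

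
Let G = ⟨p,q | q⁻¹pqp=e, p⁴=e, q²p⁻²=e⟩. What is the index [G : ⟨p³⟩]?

First find ord(p³) by computing successive powers:
  (p³)¹ = p³, (p³)² = p², (p³)³ = p, (p³)⁴ = e.
So |⟨p³⟩| = ord(p³) = 4. With |G| = 8, by Lagrange [G : ⟨p³⟩] = 8/4 = 2.

Answer: 2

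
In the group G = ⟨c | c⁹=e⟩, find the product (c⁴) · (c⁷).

Compute (c⁴) · (c⁷) by multiplying left to right and reducing via the relations at each step:
  (c⁴) · c⁷ = c²

Answer: c²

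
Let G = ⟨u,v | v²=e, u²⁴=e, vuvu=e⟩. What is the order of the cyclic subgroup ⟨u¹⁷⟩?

|⟨u¹⁷⟩| equals the order of u¹⁷. Compute successive powers until reaching e:
  (u¹⁷)¹ = u¹⁷, (u¹⁷)² = u¹⁰, (u¹⁷)³ = u³, (u¹⁷)⁴ = u²⁰, (u¹⁷)⁵ = u¹³, (u¹⁷)⁶ = u⁶, (u¹⁷)⁷ = u²³, (u¹⁷)⁸ = u¹⁶, (u¹⁷)⁹ = u⁹, (u¹⁷)¹⁰ = u², (u¹⁷)¹¹ = u¹⁹, (u¹⁷)¹² = u¹², (u¹⁷)¹³ = u⁵, (u¹⁷)¹⁴ = u²², (u¹⁷)¹⁵ = u¹⁵, (u¹⁷)¹⁶ = u⁸, (u¹⁷)¹⁷ = u, (u¹⁷)¹⁸ = u¹⁸, (u¹⁷)¹⁹ = u¹¹, (u¹⁷)²⁰ = u⁴, (u¹⁷)²¹ = u²¹, (u¹⁷)²² = u¹⁴, (u¹⁷)²³ = u⁷, (u¹⁷)²⁴ = e.
The smallest positive k with (u¹⁷)ᵏ = e is 24, so |⟨u¹⁷⟩| = 24.

Answer: 24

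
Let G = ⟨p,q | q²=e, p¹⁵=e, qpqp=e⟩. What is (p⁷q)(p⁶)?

Compute (p⁷q) · (p⁶) by multiplying left to right and reducing via the relations at each step:
  (p⁷q) · p⁶ = pq

Answer: pq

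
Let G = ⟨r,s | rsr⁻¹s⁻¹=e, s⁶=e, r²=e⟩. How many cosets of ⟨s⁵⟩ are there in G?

First find ord(s⁵) by computing successive powers:
  (s⁵)¹ = s⁵, (s⁵)² = s⁴, (s⁵)³ = s³, (s⁵)⁴ = s², (s⁵)⁵ = s, (s⁵)⁶ = e.
So |⟨s⁵⟩| = ord(s⁵) = 6. With |G| = 12, by Lagrange [G : ⟨s⁵⟩] = 12/6 = 2.

Answer: 2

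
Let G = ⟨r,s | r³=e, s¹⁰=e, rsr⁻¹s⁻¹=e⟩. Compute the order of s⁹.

Compute successive powers until reaching e:
  (s⁹)¹ = s⁹, (s⁹)² = s⁸, (s⁹)³ = s⁷, (s⁹)⁴ = s⁶, (s⁹)⁵ = s⁵, (s⁹)⁶ = s⁴, (s⁹)⁷ = s³, (s⁹)⁸ = s², (s⁹)⁹ = s, (s⁹)¹⁰ = e.
The smallest positive k with (s⁹)ᵏ = e is 10.

Answer: 10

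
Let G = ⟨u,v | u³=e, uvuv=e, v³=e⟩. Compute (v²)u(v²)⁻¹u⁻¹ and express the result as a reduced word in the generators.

[(v²), u] = (v²)·u·(v²)⁻¹·u⁻¹.
  (v²) · u = v²u
  (v²u) · v = vu²
  (vu²) · (u²) = u²v²

Answer: u²v²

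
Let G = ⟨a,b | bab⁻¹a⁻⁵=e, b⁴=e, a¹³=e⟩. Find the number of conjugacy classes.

The conjugacy classes (representative and size) are:
  [e] (size 1), [a] (size 4), [a²] (size 4), [a⁹] (size 4), [a¹²b] (size 13), [a⁴b²] (size 13), [a¹²b³] (size 13).
Class equation: 1 + 4 + 4 + 4 + 13 + 13 + 13 = 52 = |G|. So G has 7 conjugacy classes.

Answer: 7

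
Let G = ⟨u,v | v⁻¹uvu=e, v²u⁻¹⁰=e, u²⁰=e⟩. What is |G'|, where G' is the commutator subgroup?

G' = [G, G] is generated by all commutators. The generator-pair commutators are: [u, v] = u².
The subgroup they normally generate is {e, u², u⁴, u⁶, u⁸, u¹⁰, u¹², u¹⁴, u¹⁶, u¹⁸}, of order 10.
Check: |G/G'| = 40/10 = 4 is the order of the abelianisation.

Answer: 10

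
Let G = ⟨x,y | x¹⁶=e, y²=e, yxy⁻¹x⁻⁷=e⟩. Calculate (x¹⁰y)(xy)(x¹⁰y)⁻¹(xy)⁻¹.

[(x¹⁰y), (xy)] = (x¹⁰y)·(xy)·(x¹⁰y)⁻¹·(xy)⁻¹.
  (x¹⁰y) · (xy) = x
  x · (x¹⁰y) = x¹¹y
  (x¹¹y) · (x⁹y) = x¹⁰

Answer: x¹⁰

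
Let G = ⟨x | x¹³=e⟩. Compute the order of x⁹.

Compute successive powers until reaching e:
  (x⁹)¹ = x⁹, (x⁹)² = x⁵, (x⁹)³ = x, (x⁹)⁴ = x¹⁰, (x⁹)⁵ = x⁶, (x⁹)⁶ = x², (x⁹)⁷ = x¹¹, (x⁹)⁸ = x⁷, (x⁹)⁹ = x³, (x⁹)¹⁰ = x¹², (x⁹)¹¹ = x⁸, (x⁹)¹² = x⁴, (x⁹)¹³ = e.
The smallest positive k with (x⁹)ᵏ = e is 13.

Answer: 13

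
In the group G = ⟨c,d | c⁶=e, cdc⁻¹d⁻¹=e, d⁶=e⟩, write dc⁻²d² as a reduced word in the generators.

Multiply left to right, reducing at each step:
  d · c⁻² = c⁴d
  (c⁴d) · d² = c⁴d³

Answer: c⁴d³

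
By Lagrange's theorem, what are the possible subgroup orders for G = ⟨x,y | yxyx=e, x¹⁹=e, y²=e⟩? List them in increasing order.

|G| = 38 = 2 · 19. By Lagrange's theorem the order of any subgroup divides 38; the divisors of 38 are 1, 2, 19, 38.

Answer: 1, 2, 19, 38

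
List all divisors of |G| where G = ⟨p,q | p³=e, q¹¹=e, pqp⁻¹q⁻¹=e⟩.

|G| = 33 = 3 · 11. By Lagrange's theorem the order of any subgroup divides 33; the divisors of 33 are 1, 3, 11, 33.

Answer: 1, 3, 11, 33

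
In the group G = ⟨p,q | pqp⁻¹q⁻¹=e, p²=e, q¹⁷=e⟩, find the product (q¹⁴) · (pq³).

Compute (q¹⁴) · (pq³) by multiplying left to right and reducing via the relations at each step:
  (q¹⁴) · p = pq¹⁴
  (pq¹⁴) · q³ = p

Answer: p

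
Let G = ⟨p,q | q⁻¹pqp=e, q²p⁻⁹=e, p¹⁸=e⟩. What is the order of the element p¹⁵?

Compute successive powers until reaching e:
  (p¹⁵)¹ = p¹⁵, (p¹⁵)² = p¹², (p¹⁵)³ = p⁹, (p¹⁵)⁴ = p⁶, (p¹⁵)⁵ = p³, (p¹⁵)⁶ = e.
The smallest positive k with (p¹⁵)ᵏ = e is 6.

Answer: 6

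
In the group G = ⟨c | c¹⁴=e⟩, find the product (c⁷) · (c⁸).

Compute (c⁷) · (c⁸) by multiplying left to right and reducing via the relations at each step:
  (c⁷) · c⁸ = c

Answer: c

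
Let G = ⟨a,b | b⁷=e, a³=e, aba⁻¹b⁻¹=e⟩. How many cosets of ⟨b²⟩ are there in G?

First find ord(b²) by computing successive powers:
  (b²)¹ = b², (b²)² = b⁴, (b²)³ = b⁶, (b²)⁴ = b, (b²)⁵ = b³, (b²)⁶ = b⁵, (b²)⁷ = e.
So |⟨b²⟩| = ord(b²) = 7. With |G| = 21, by Lagrange [G : ⟨b²⟩] = 21/7 = 3.

Answer: 3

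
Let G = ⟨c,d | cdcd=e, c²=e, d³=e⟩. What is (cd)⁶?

Compute successive powers of (cd), reducing at each step:
  (cd)²: (cd) · c = d²;   (d²) · d = e
  (cd)³: e · c = c;   c · d = cd
  (cd)⁴: (cd) · c = d²;   (d²) · d = e
  (cd)⁵: e · c = c;   c · d = cd
  (cd)⁶: (cd) · c = d²;   (d²) · d = e

Answer: e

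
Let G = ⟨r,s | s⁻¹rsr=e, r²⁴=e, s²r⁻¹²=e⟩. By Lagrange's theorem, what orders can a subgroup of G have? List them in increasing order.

|G| = 48 = 2⁴ · 3. By Lagrange's theorem the order of any subgroup divides 48; the divisors of 48 are 1, 2, 3, 4, 6, 8, 12, 16, 24, 48.

Answer: 1, 2, 3, 4, 6, 8, 12, 16, 24, 48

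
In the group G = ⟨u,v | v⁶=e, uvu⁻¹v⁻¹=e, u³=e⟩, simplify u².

Compute successive powers of u, reducing at each step:
  u²: u · u = u²

Answer: u²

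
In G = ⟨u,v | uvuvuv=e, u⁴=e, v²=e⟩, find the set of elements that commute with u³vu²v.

⟨u³vu²v⟩ ⊆ C_G(u³vu²v) since powers of u³vu²v commute with u³vu²v; so |C_G(u³vu²v)| ≥ |⟨u³vu²v⟩| = 2.
By orbit–stabilizer, |C_G(u³vu²v)| = |G| / |conj. class of u³vu²v| = 24 / 6 = 4.
The 4 elements commuting with u³vu²v are {e, u², uvu²v, u³vu²v}.

Answer: {e, u², uvu²v, u³vu²v}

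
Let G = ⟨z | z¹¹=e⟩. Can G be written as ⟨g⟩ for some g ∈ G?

|G| = 11. The element z has order 11 (its powers give 11 distinct elements), so ⟨z⟩ = G and G is cyclic.

Answer: Yes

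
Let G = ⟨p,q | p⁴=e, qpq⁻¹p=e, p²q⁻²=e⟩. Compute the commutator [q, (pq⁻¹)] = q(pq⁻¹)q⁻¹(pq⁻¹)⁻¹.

[q, (pq⁻¹)] = q·(pq⁻¹)·q⁻¹·(pq⁻¹)⁻¹.
  q · (pq⁻¹) = p³
  (p³) · (q⁻¹) = pq
  (pq) · (pq) = p²

Answer: p²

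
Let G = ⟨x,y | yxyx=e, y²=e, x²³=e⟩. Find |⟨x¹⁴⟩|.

|⟨x¹⁴⟩| equals the order of x¹⁴. Compute successive powers until reaching e:
  (x¹⁴)¹ = x¹⁴, (x¹⁴)² = x⁵, (x¹⁴)³ = x¹⁹, (x¹⁴)⁴ = x¹⁰, (x¹⁴)⁵ = x, (x¹⁴)⁶ = x¹⁵, (x¹⁴)⁷ = x⁶, (x¹⁴)⁸ = x²⁰, (x¹⁴)⁹ = x¹¹, (x¹⁴)¹⁰ = x², (x¹⁴)¹¹ = x¹⁶, (x¹⁴)¹² = x⁷, (x¹⁴)¹³ = x²¹, (x¹⁴)¹⁴ = x¹², (x¹⁴)¹⁵ = x³, (x¹⁴)¹⁶ = x¹⁷, (x¹⁴)¹⁷ = x⁸, (x¹⁴)¹⁸ = x²², (x¹⁴)¹⁹ = x¹³, (x¹⁴)²⁰ = x⁴, (x¹⁴)²¹ = x¹⁸, (x¹⁴)²² = x⁹, (x¹⁴)²³ = e.
The smallest positive k with (x¹⁴)ᵏ = e is 23, so |⟨x¹⁴⟩| = 23.

Answer: 23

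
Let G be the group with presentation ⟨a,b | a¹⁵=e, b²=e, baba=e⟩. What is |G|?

Enumerate words in the generators, reducing via the relations: the distinct elements are
  {a, b, e, ab, a², a³, a⁴, a⁵, a⁶, a⁷, a⁸, a⁹, a²b, a³b, a¹², a¹³, a¹¹, a¹⁰, a¹⁴, a⁴b, a⁵b, a⁶b, a⁷b, a⁸b, a⁹b, a¹²b, a¹³b, a¹¹b, a¹⁰b, a¹⁴b}.
No further products give new elements, so |G| = 30.

Answer: 30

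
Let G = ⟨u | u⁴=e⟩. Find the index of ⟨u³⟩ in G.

First find ord(u³) by computing successive powers:
  (u³)¹ = u³, (u³)² = u², (u³)³ = u, (u³)⁴ = e.
So |⟨u³⟩| = ord(u³) = 4. With |G| = 4, by Lagrange [G : ⟨u³⟩] = 4/4 = 1.

Answer: 1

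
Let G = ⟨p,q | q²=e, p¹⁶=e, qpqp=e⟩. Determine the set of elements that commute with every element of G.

An element z ∈ Z(G) iff z commutes with every generator.
For example p⁸ is central: (p⁸)·p = p⁹ = p·(p⁸); (p⁸)·q = p⁸q = q·(p⁸).
Whereas p ∉ Z(G) since p·q = pq ≠ p¹⁵q = q·p.
Checking each of the 32 elements this way gives Z(G) = {e, p⁸}, of order 2.

Answer: {e, p⁸}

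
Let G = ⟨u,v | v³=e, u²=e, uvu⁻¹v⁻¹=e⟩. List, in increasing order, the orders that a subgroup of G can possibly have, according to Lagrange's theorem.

|G| = 6 = 2 · 3. By Lagrange's theorem the order of any subgroup divides 6; the divisors of 6 are 1, 2, 3, 6.

Answer: 1, 2, 3, 6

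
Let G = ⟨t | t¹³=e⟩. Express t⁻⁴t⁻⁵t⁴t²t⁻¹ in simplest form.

Multiply left to right, reducing at each step:
  (t⁹) · t⁻⁵ = t⁴
  (t⁴) · t⁴ = t⁸
  (t⁸) · t² = t¹⁰
  (t¹⁰) · t⁻¹ = t⁹

Answer: t⁹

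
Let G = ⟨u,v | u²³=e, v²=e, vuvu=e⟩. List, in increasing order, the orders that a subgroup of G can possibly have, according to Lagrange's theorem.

|G| = 46 = 2 · 23. By Lagrange's theorem the order of any subgroup divides 46; the divisors of 46 are 1, 2, 23, 46.

Answer: 1, 2, 23, 46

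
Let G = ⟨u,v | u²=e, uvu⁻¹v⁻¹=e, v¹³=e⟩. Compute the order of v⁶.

Compute successive powers until reaching e:
  (v⁶)¹ = v⁶, (v⁶)² = v¹², (v⁶)³ = v⁵, (v⁶)⁴ = v¹¹, (v⁶)⁵ = v⁴, (v⁶)⁶ = v¹⁰, (v⁶)⁷ = v³, (v⁶)⁸ = v⁹, (v⁶)⁹ = v², (v⁶)¹⁰ = v⁸, (v⁶)¹¹ = v, (v⁶)¹² = v⁷, (v⁶)¹³ = e.
The smallest positive k with (v⁶)ᵏ = e is 13.

Answer: 13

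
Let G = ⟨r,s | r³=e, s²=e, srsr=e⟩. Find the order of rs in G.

Compute successive powers until reaching e:
  (rs)¹ = rs, (rs)² = e.
The smallest positive k with (rs)ᵏ = e is 2.

Answer: 2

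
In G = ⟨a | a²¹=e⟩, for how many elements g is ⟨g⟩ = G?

G is cyclic of order 21. An element generates G iff its order is 21, and a cyclic group of order 21 has exactly φ(21) = 12 such elements.

Answer: 12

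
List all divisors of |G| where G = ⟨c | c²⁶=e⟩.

|G| = 26 = 2 · 13. By Lagrange's theorem the order of any subgroup divides 26; the divisors of 26 are 1, 2, 13, 26.

Answer: 1, 2, 13, 26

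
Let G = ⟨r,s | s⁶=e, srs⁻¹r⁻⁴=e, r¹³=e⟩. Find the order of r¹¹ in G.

Compute successive powers until reaching e:
  (r¹¹)¹ = r¹¹, (r¹¹)² = r⁹, (r¹¹)³ = r⁷, (r¹¹)⁴ = r⁵, (r¹¹)⁵ = r³, (r¹¹)⁶ = r, (r¹¹)⁷ = r¹², (r¹¹)⁸ = r¹⁰, (r¹¹)⁹ = r⁸, (r¹¹)¹⁰ = r⁶, (r¹¹)¹¹ = r⁴, (r¹¹)¹² = r², (r¹¹)¹³ = e.
The smallest positive k with (r¹¹)ᵏ = e is 13.

Answer: 13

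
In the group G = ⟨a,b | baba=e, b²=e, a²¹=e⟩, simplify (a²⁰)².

Compute successive powers of (a²⁰), reducing at each step:
  (a²⁰)²: (a²⁰) · a²⁰ = a¹⁹

Answer: a¹⁹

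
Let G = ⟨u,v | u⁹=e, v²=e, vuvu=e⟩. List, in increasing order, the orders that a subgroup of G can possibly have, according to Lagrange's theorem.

|G| = 18 = 2 · 3². By Lagrange's theorem the order of any subgroup divides 18; the divisors of 18 are 1, 2, 3, 6, 9, 18.

Answer: 1, 2, 3, 6, 9, 18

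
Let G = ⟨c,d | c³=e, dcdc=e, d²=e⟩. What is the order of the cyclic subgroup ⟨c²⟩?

|⟨c²⟩| equals the order of c². Compute successive powers until reaching e:
  (c²)¹ = c², (c²)² = c, (c²)³ = e.
The smallest positive k with (c²)ᵏ = e is 3, so |⟨c²⟩| = 3.

Answer: 3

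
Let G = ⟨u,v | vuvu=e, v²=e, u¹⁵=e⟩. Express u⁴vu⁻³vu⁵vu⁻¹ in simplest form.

Multiply left to right, reducing at each step:
  (u⁴) · v = u⁴v
  (u⁴v) · u⁻³ = u⁷v
  (u⁷v) · v = u⁷
  (u⁷) · u⁵ = u¹²
  (u¹²) · v = u¹²v
  (u¹²v) · u⁻¹ = u¹³v

Answer: u¹³v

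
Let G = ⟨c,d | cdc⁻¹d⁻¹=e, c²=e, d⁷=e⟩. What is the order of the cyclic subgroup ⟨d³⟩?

|⟨d³⟩| equals the order of d³. Compute successive powers until reaching e:
  (d³)¹ = d³, (d³)² = d⁶, (d³)³ = d², (d³)⁴ = d⁵, (d³)⁵ = d, (d³)⁶ = d⁴, (d³)⁷ = e.
The smallest positive k with (d³)ᵏ = e is 7, so |⟨d³⟩| = 7.

Answer: 7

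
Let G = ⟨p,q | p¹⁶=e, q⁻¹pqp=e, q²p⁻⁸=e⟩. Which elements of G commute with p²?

⟨p²⟩ ⊆ C_G(p²) since powers of p² commute with p²; so |C_G(p²)| ≥ |⟨p²⟩| = 8.
By orbit–stabilizer, |C_G(p²)| = |G| / |conj. class of p²| = 32 / 2 = 16.
The 16 elements commuting with p² are {e, p, p², p³, p⁴, p⁵, p⁶, p⁷, p⁸, p⁹, p¹⁰, p¹¹, p¹², p¹³, p¹⁴, p¹⁵}.

Answer: {e, p, p², p³, p⁴, p⁵, p⁶, p⁷, p⁸, p⁹, p¹⁰, p¹¹, p¹², p¹³, p¹⁴, p¹⁵}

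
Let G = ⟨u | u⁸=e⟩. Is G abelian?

G has a single generator, so G is cyclic and hence abelian.

Answer: Yes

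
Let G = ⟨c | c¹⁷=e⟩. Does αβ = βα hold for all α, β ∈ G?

G has a single generator, so G is cyclic and hence abelian.

Answer: Yes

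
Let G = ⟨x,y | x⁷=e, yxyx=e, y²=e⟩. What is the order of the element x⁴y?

Compute successive powers until reaching e:
  (x⁴y)¹ = x⁴y, (x⁴y)² = e.
The smallest positive k with (x⁴y)ᵏ = e is 2.

Answer: 2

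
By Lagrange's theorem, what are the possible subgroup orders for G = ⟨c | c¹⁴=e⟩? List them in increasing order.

|G| = 14 = 2 · 7. By Lagrange's theorem the order of any subgroup divides 14; the divisors of 14 are 1, 2, 7, 14.

Answer: 1, 2, 7, 14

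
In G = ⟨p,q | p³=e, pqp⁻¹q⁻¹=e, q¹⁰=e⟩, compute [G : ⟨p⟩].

First find ord(p) by computing successive powers:
  p¹ = p, p² = p², p³ = e.
So |⟨p⟩| = ord(p) = 3. With |G| = 30, by Lagrange [G : ⟨p⟩] = 30/3 = 10.

Answer: 10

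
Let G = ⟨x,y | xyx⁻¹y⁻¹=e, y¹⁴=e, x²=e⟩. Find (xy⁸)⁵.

Compute successive powers of (xy⁸), reducing at each step:
  (xy⁸)²: (xy⁸) · x = y⁸;   (y⁸) · y⁸ = y²
  (xy⁸)³: (y²) · x = xy²;   (xy²) · y⁸ = xy¹⁰
  (xy⁸)⁴: (xy¹⁰) · x = y¹⁰;   (y¹⁰) · y⁸ = y⁴
  (xy⁸)⁵: (y⁴) · x = xy⁴;   (xy⁴) · y⁸ = xy¹²

Answer: xy¹²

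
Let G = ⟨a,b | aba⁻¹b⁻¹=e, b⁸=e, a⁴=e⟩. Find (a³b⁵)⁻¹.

The order of (a³b⁵) is 8 (smallest k with (a³b⁵)ᵏ = e), so (a³b⁵)⁻¹ = (a³b⁵)⁷ = ab³.
Check: (a³b⁵) · (ab³) → (a³b⁵) · a = b⁵;   (b⁵) · b³ = e, giving e as required.

Answer: ab³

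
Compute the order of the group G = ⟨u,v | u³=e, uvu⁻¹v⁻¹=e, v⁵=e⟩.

Enumerate words in the generators, reducing via the relations: the distinct elements are
  {e, u, v, uv, u², v², v³, v⁴, uv², uv³, uv⁴, u²v, u²v², u²v³, u²v⁴}.
No further products give new elements, so |G| = 15.

Answer: 15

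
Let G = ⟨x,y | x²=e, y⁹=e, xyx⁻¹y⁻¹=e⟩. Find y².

Compute successive powers of y, reducing at each step:
  y²: y · y = y²

Answer: y²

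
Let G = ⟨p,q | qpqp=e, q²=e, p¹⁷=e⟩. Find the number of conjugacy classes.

The conjugacy classes (representative and size) are:
  [e] (size 1), [p¹⁶] (size 2), [p²] (size 2), [p³] (size 2), [p¹³] (size 2), [p¹²] (size 2), [p⁶] (size 2), [p¹⁰] (size 2), [p⁹] (size 2), [p⁷q] (size 17).
Class equation: 1 + 2 + 2 + 2 + 2 + 2 + 2 + 2 + 2 + 17 = 34 = |G|. So G has 10 conjugacy classes.

Answer: 10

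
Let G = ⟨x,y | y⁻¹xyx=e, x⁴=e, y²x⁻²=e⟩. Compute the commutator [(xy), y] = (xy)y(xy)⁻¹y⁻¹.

[(xy), y] = (xy)·y·(xy)⁻¹·y⁻¹.
  (xy) · y = x³
  (x³) · (xy⁻¹) = y⁻¹
  (y⁻¹) · (y⁻¹) = x²

Answer: x²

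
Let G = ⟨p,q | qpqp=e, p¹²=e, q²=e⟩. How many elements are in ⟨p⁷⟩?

|⟨p⁷⟩| equals the order of p⁷. Compute successive powers until reaching e:
  (p⁷)¹ = p⁷, (p⁷)² = p², (p⁷)³ = p⁹, (p⁷)⁴ = p⁴, (p⁷)⁵ = p¹¹, (p⁷)⁶ = p⁶, (p⁷)⁷ = p, (p⁷)⁸ = p⁸, (p⁷)⁹ = p³, (p⁷)¹⁰ = p¹⁰, (p⁷)¹¹ = p⁵, (p⁷)¹² = e.
The smallest positive k with (p⁷)ᵏ = e is 12, so |⟨p⁷⟩| = 12.

Answer: 12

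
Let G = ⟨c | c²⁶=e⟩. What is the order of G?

G is generated by a single element, so G is cyclic. The relator gives c²⁶ = e and no smaller power is forced to be e, so the 26 powers {c, e, c², c³, c⁴, c⁵, c⁶, c⁷, c⁸, c⁹, c²², c²³, c²¹, c²⁰, c²⁴, c²⁵, c¹², c¹³, c¹¹, c¹⁰, c¹⁴, c¹⁵, c¹⁶, c¹⁷, c¹⁸, c¹⁹} are distinct. Hence |G| = 26.

Answer: 26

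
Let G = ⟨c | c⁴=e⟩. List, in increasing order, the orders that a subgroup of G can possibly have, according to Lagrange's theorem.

|G| = 4 = 2². By Lagrange's theorem the order of any subgroup divides 4; the divisors of 4 are 1, 2, 4.

Answer: 1, 2, 4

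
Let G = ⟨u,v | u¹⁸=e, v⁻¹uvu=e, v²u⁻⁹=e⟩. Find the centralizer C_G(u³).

⟨u³⟩ ⊆ C_G(u³) since powers of u³ commute with u³; so |C_G(u³)| ≥ |⟨u³⟩| = 6.
By orbit–stabilizer, |C_G(u³)| = |G| / |conj. class of u³| = 36 / 2 = 18.
The 18 elements commuting with u³ are {e, u, u², u³, u⁴, u⁵, u⁶, u⁷, u⁸, u⁹, u¹⁰, u¹¹, u¹², u¹³, u¹⁴, u¹⁵, u¹⁶, u¹⁷}.

Answer: {e, u, u², u³, u⁴, u⁵, u⁶, u⁷, u⁸, u⁹, u¹⁰, u¹¹, u¹², u¹³, u¹⁴, u¹⁵, u¹⁶, u¹⁷}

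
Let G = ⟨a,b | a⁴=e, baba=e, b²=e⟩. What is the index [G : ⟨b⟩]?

First find ord(b) by computing successive powers:
  b¹ = b, b² = e.
So |⟨b⟩| = ord(b) = 2. With |G| = 8, by Lagrange [G : ⟨b⟩] = 8/2 = 4.

Answer: 4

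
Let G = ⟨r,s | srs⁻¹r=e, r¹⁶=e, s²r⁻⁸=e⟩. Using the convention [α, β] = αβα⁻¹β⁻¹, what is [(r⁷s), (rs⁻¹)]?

[(r⁷s), (rs⁻¹)] = (r⁷s)·(rs⁻¹)·(r⁷s)⁻¹·(rs⁻¹)⁻¹.
  (r⁷s) · (rs⁻¹) = r⁶
  (r⁶) · (r⁷s⁻¹) = r⁵s
  (r⁵s) · (rs) = r¹²

Answer: r¹²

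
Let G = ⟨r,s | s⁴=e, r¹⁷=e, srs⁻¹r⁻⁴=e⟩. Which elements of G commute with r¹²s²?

⟨r¹²s²⟩ ⊆ C_G(r¹²s²) since powers of r¹²s² commute with r¹²s²; so |C_G(r¹²s²)| ≥ |⟨r¹²s²⟩| = 2.
By orbit–stabilizer, |C_G(r¹²s²)| = |G| / |conj. class of r¹²s²| = 68 / 17 = 4.
The 4 elements commuting with r¹²s² are {e, r¹²s², r¹⁶s, r¹³s³}.

Answer: {e, r¹²s², r¹⁶s, r¹³s³}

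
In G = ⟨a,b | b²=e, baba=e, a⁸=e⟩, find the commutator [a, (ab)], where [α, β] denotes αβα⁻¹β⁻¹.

[a, (ab)] = a·(ab)·a⁻¹·(ab)⁻¹.
  a · (ab) = a²b
  (a²b) · (a⁷) = a³b
  (a³b) · (ab) = a²

Answer: a²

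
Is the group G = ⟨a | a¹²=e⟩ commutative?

G has a single generator, so G is cyclic and hence abelian.

Answer: Yes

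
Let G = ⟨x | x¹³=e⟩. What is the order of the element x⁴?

Compute successive powers until reaching e:
  (x⁴)¹ = x⁴, (x⁴)² = x⁸, (x⁴)³ = x¹², (x⁴)⁴ = x³, (x⁴)⁵ = x⁷, (x⁴)⁶ = x¹¹, (x⁴)⁷ = x², (x⁴)⁸ = x⁶, (x⁴)⁹ = x¹⁰, (x⁴)¹⁰ = x, (x⁴)¹¹ = x⁵, (x⁴)¹² = x⁹, (x⁴)¹³ = e.
The smallest positive k with (x⁴)ᵏ = e is 13.

Answer: 13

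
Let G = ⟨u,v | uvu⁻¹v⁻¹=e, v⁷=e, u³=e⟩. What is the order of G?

Enumerate words in the generators, reducing via the relations: the distinct elements are
  {e, u, v, uv, u², v², v³, v⁴, v⁵, v⁶, uv², uv³, uv⁴, uv⁵, uv⁶, u²v, u²v², u²v³, u²v⁴, u²v⁵, u²v⁶}.
No further products give new elements, so |G| = 21.

Answer: 21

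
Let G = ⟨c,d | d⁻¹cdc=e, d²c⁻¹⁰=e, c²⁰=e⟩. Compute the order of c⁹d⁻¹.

Compute successive powers until reaching e:
  (c⁹d⁻¹)¹ = c⁹d⁻¹, (c⁹d⁻¹)² = c¹⁰, (c⁹d⁻¹)³ = c⁹d, (c⁹d⁻¹)⁴ = e.
The smallest positive k with (c⁹d⁻¹)ᵏ = e is 4.

Answer: 4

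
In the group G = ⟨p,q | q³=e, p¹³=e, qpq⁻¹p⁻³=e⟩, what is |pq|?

Compute successive powers until reaching e:
  (pq)¹ = pq, (pq)² = p⁴q², (pq)³ = e.
The smallest positive k with (pq)ᵏ = e is 3.

Answer: 3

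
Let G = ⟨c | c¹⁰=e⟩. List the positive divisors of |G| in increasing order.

|G| = 10 = 2 · 5. By Lagrange's theorem the order of any subgroup divides 10; the divisors of 10 are 1, 2, 5, 10.

Answer: 1, 2, 5, 10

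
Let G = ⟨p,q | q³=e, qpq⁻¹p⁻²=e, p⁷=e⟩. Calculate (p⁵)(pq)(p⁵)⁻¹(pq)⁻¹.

[(p⁵), (pq)] = (p⁵)·(pq)·(p⁵)⁻¹·(pq)⁻¹.
  (p⁵) · (pq) = p⁶q
  (p⁶q) · (p²) = p³q
  (p³q) · (p³q²) = p²

Answer: p²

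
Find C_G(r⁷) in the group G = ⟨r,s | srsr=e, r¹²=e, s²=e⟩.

⟨r⁷⟩ ⊆ C_G(r⁷) since powers of r⁷ commute with r⁷; so |C_G(r⁷)| ≥ |⟨r⁷⟩| = 12.
By orbit–stabilizer, |C_G(r⁷)| = |G| / |conj. class of r⁷| = 24 / 2 = 12.
The 12 elements commuting with r⁷ are {e, r, r², r³, r⁴, r⁵, r⁶, r⁷, r⁸, r⁹, r¹⁰, r¹¹}.

Answer: {e, r, r², r³, r⁴, r⁵, r⁶, r⁷, r⁸, r⁹, r¹⁰, r¹¹}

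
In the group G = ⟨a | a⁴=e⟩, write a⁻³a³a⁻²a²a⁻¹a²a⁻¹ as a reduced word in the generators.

Multiply left to right, reducing at each step:
  a · a³ = e
  e · a⁻² = a²
  (a²) · a² = e
  e · a⁻¹ = a³
  (a³) · a² = a
  a · a⁻¹ = e

Answer: e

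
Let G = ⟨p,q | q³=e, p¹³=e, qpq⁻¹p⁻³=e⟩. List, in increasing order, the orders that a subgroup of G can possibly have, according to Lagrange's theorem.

|G| = 39 = 3 · 13. By Lagrange's theorem the order of any subgroup divides 39; the divisors of 39 are 1, 3, 13, 39.

Answer: 1, 3, 13, 39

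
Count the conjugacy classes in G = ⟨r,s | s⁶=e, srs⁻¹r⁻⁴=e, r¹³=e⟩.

The conjugacy classes (representative and size) are:
  [e] (size 1), [r⁴] (size 6), [r¹¹] (size 6), [r⁷s] (size 13), [r⁸s²] (size 13), [r¹²s³] (size 13), [r⁵s⁴] (size 13), [r¹¹s⁵] (size 13).
Class equation: 1 + 6 + 6 + 13 + 13 + 13 + 13 + 13 = 78 = |G|. So G has 8 conjugacy classes.

Answer: 8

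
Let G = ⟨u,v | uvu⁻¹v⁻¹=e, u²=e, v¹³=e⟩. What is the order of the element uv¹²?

Compute successive powers until reaching e:
  (uv¹²)¹ = uv¹², (uv¹²)² = v¹¹, (uv¹²)³ = uv¹⁰, (uv¹²)⁴ = v⁹, (uv¹²)⁵ = uv⁸, (uv¹²)⁶ = v⁷, (uv¹²)⁷ = uv⁶, (uv¹²)⁸ = v⁵, (uv¹²)⁹ = uv⁴, (uv¹²)¹⁰ = v³, (uv¹²)¹¹ = uv², (uv¹²)¹² = v, (uv¹²)¹³ = u, (uv¹²)¹⁴ = v¹², (uv¹²)¹⁵ = uv¹¹, (uv¹²)¹⁶ = v¹⁰, (uv¹²)¹⁷ = uv⁹, (uv¹²)¹⁸ = v⁸, (uv¹²)¹⁹ = uv⁷, (uv¹²)²⁰ = v⁶, (uv¹²)²¹ = uv⁵, (uv¹²)²² = v⁴, (uv¹²)²³ = uv³, (uv¹²)²⁴ = v², (uv¹²)²⁵ = uv, (uv¹²)²⁶ = e.
The smallest positive k with (uv¹²)ᵏ = e is 26.

Answer: 26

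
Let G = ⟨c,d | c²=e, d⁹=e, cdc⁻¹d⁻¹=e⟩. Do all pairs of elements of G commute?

Each pair of generators commutes: c·d = cd = d·c. Since the generators pairwise commute, every element of G commutes with every other, so G is abelian.

Answer: Yes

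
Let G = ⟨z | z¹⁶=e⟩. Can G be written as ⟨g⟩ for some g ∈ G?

|G| = 16. The element z has order 16 (its powers give 16 distinct elements), so ⟨z⟩ = G and G is cyclic.

Answer: Yes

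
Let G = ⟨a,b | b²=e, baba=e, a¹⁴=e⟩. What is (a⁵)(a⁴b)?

Compute (a⁵) · (a⁴b) by multiplying left to right and reducing via the relations at each step:
  (a⁵) · a⁴ = a⁹
  (a⁹) · b = a⁹b

Answer: a⁹b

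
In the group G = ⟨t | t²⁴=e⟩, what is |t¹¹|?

Compute successive powers until reaching e:
  (t¹¹)¹ = t¹¹, (t¹¹)² = t²², (t¹¹)³ = t⁹, (t¹¹)⁴ = t²⁰, (t¹¹)⁵ = t⁷, (t¹¹)⁶ = t¹⁸, (t¹¹)⁷ = t⁵, (t¹¹)⁸ = t¹⁶, (t¹¹)⁹ = t³, (t¹¹)¹⁰ = t¹⁴, (t¹¹)¹¹ = t, (t¹¹)¹² = t¹², (t¹¹)¹³ = t²³, (t¹¹)¹⁴ = t¹⁰, (t¹¹)¹⁵ = t²¹, (t¹¹)¹⁶ = t⁸, (t¹¹)¹⁷ = t¹⁹, (t¹¹)¹⁸ = t⁶, (t¹¹)¹⁹ = t¹⁷, (t¹¹)²⁰ = t⁴, (t¹¹)²¹ = t¹⁵, (t¹¹)²² = t², (t¹¹)²³ = t¹³, (t¹¹)²⁴ = e.
The smallest positive k with (t¹¹)ᵏ = e is 24.

Answer: 24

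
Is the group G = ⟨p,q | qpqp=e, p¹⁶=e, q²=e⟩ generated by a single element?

Every cyclic group is abelian. But p·q = pq while q·p = p¹⁵q, so p·q ≠ q·p and G is not abelian. Hence G is not cyclic.

Answer: No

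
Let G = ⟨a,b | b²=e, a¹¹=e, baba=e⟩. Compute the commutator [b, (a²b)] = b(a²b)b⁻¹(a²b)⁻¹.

[b, (a²b)] = b·(a²b)·b⁻¹·(a²b)⁻¹.
  b · (a²b) = a⁹
  (a⁹) · b = a⁹b
  (a⁹b) · (a²b) = a⁷

Answer: a⁷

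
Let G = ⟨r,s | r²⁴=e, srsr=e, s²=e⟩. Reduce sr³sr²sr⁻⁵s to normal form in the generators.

Multiply left to right, reducing at each step:
  s · r³ = r²¹s
  (r²¹s) · s = r²¹
  (r²¹) · r² = r²³
  (r²³) · s = r²³s
  (r²³s) · r⁻⁵ = r⁴s
  (r⁴s) · s = r⁴

Answer: r⁴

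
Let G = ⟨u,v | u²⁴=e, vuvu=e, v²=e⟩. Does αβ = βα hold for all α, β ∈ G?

u·v = uv but v·u = u²³v, so u·v ≠ v·u and G is not abelian.

Answer: No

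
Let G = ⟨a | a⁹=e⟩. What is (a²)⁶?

Compute successive powers of (a²), reducing at each step:
  (a²)²: (a²) · a² = a⁴
  (a²)³: (a⁴) · a² = a⁶
  (a²)⁴: (a⁶) · a² = a⁸
  (a²)⁵: (a⁸) · a² = a
  (a²)⁶: a · a² = a³

Answer: a³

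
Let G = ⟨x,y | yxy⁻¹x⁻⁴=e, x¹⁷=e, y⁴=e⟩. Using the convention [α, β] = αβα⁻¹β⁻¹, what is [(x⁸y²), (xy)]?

[(x⁸y²), (xy)] = (x⁸y²)·(xy)·(x⁸y²)⁻¹·(xy)⁻¹.
  (x⁸y²) · (xy) = x⁷y³
  (x⁷y³) · (x⁸y²) = x⁹y
  (x⁹y) · (x⁴y³) = x⁸

Answer: x⁸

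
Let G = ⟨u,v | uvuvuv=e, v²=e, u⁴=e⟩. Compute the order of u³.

Compute successive powers until reaching e:
  (u³)¹ = u³, (u³)² = u², (u³)³ = u, (u³)⁴ = e.
The smallest positive k with (u³)ᵏ = e is 4.

Answer: 4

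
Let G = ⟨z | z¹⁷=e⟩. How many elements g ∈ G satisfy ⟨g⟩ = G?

G is cyclic of order 17. An element generates G iff its order is 17, and a cyclic group of order 17 has exactly φ(17) = 16 such elements.

Answer: 16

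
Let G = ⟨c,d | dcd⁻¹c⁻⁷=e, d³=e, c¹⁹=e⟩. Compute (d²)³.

Compute successive powers of (d²), reducing at each step:
  (d²)²: (d²) · d² = d
  (d²)³: d · d² = e

Answer: e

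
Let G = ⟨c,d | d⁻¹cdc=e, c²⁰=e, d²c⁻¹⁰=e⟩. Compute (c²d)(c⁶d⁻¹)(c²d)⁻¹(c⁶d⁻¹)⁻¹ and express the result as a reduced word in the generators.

[(c²d), (c⁶d⁻¹)] = (c²d)·(c⁶d⁻¹)·(c²d)⁻¹·(c⁶d⁻¹)⁻¹.
  (c²d) · (c⁶d⁻¹) = c¹⁶
  (c¹⁶) · (c²d⁻¹) = c⁸d
  (c⁸d) · (c⁶d) = c¹²

Answer: c¹²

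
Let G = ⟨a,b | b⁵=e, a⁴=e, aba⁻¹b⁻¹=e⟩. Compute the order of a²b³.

Compute successive powers until reaching e:
  (a²b³)¹ = a²b³, (a²b³)² = b, (a²b³)³ = a²b⁴, (a²b³)⁴ = b², (a²b³)⁵ = a², (a²b³)⁶ = b³, (a²b³)⁷ = a²b, (a²b³)⁸ = b⁴, (a²b³)⁹ = a²b², (a²b³)¹⁰ = e.
The smallest positive k with (a²b³)ᵏ = e is 10.

Answer: 10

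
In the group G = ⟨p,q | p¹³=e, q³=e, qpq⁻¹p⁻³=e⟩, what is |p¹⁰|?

Compute successive powers until reaching e:
  (p¹⁰)¹ = p¹⁰, (p¹⁰)² = p⁷, (p¹⁰)³ = p⁴, (p¹⁰)⁴ = p, (p¹⁰)⁵ = p¹¹, (p¹⁰)⁶ = p⁸, (p¹⁰)⁷ = p⁵, (p¹⁰)⁸ = p², (p¹⁰)⁹ = p¹², (p¹⁰)¹⁰ = p⁹, (p¹⁰)¹¹ = p⁶, (p¹⁰)¹² = p³, (p¹⁰)¹³ = e.
The smallest positive k with (p¹⁰)ᵏ = e is 13.

Answer: 13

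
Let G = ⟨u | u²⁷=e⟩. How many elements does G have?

G is generated by a single element, so G is cyclic. The relator gives u²⁷ = e and no smaller power is forced to be e, so the 27 powers {e, u, u², u³, u⁴, u⁵, u⁶, u⁷, u⁸, u⁹, u²², u²³, u²¹, u²⁰, u²⁴, u²⁵, u²⁶, u¹², u¹³, u¹¹, u¹⁰, u¹⁴, u¹⁵, u¹⁶, u¹⁷, u¹⁸, u¹⁹} are distinct. Hence |G| = 27.

Answer: 27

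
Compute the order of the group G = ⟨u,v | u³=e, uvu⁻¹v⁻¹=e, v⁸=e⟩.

Enumerate words in the generators, reducing via the relations: the distinct elements are
  {e, u, v, uv, u², v², v³, v⁴, v⁵, v⁶, v⁷, uv², uv³, uv⁴, uv⁵, uv⁶, uv⁷, u²v, u²v², u²v³, u²v⁴, u²v⁵, u²v⁶, u²v⁷}.
No further products give new elements, so |G| = 24.

Answer: 24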